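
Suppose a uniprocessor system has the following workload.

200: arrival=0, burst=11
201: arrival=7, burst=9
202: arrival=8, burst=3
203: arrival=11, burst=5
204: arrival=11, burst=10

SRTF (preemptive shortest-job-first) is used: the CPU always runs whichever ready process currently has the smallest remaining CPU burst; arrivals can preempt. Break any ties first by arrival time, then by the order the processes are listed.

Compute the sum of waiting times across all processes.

35

Gantt: | 200 0-11 | 202 11-14 | 203 14-19 | 201 19-28 | 204 28-38 |
Completion: 200=11  201=28  202=14  203=19  204=38
Turnaround (C−A): 200=11  201=21  202=6  203=8  204=27
Waiting = turnaround − burst: 200=0, 201=12, 202=3, 203=3, 204=17
Total waiting = 0 + 12 + 3 + 3 + 17 = 35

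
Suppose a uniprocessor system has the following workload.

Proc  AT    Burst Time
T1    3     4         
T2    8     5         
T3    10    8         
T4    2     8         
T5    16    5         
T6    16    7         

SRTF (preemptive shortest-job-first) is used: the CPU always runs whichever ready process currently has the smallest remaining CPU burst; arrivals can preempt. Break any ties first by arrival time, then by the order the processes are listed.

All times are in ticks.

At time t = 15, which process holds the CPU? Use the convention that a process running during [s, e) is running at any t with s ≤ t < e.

Timeline: | idle 0-2 | T4 2-3 | T1 3-7 | T4 7-8 | T2 8-13 | T4 13-19 | T5 19-24 | T6 24-31 | T3 31-39 |
Completion: T1=7  T2=13  T3=39  T4=19  T5=24  T6=31
Turnaround (C−A): T1=4  T2=5  T3=29  T4=17  T5=8  T6=15

T4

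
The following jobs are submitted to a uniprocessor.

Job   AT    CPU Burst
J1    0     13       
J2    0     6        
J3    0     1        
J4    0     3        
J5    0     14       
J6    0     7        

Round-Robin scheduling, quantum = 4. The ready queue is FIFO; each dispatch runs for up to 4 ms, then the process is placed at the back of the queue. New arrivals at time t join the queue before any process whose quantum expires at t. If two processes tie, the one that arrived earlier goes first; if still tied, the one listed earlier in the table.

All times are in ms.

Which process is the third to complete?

Gantt: | J1 0-4 | J2 4-8 | J3 8-9 | J4 9-12 | J5 12-16 | J6 16-20 | J1 20-24 | J2 24-26 | J5 26-30 | J6 30-33 | J1 33-37 | J5 37-41 | J1 41-42 | J5 42-44 |
Completion: J1=42  J2=26  J3=9  J4=12  J5=44  J6=33
Finish order: J3 → J4 → J2 → J6 → J1 → J5

J2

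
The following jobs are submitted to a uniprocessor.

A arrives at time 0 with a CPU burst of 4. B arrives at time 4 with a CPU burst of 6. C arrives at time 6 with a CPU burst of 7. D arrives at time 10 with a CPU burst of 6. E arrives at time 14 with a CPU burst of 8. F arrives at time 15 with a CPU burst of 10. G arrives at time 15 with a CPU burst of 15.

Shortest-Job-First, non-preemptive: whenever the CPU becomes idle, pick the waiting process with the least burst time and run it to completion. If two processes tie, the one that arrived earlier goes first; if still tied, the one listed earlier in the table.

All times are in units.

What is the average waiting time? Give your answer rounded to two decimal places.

Timeline: | A 0-4 | B 4-10 | D 10-16 | C 16-23 | E 23-31 | F 31-41 | G 41-56 |
Completion: A=4  B=10  C=23  D=16  E=31  F=41  G=56
Turnaround (C−A): A=4  B=6  C=17  D=6  E=17  F=26  G=41
Waiting times: A=0, B=0, C=10, D=0, E=9, F=16, G=26
Average waiting = (0+0+10+0+9+16+26) / 7 = 61/7 = 8.71

8.71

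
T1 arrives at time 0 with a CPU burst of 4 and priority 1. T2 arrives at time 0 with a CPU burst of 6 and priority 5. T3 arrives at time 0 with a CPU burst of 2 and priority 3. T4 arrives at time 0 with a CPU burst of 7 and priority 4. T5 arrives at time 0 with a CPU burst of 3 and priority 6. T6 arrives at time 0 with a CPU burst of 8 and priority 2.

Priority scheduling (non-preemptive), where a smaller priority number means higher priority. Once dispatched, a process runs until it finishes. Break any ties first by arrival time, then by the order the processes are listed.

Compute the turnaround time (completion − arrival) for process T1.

Gantt: | T1 0-4 | T6 4-12 | T3 12-14 | T4 14-21 | T2 21-27 | T5 27-30 |
Completion: T1=4  T2=27  T3=14  T4=21  T5=30  T6=12
Turnaround(T1) = completion − arrival = 4 − 0 = 4

4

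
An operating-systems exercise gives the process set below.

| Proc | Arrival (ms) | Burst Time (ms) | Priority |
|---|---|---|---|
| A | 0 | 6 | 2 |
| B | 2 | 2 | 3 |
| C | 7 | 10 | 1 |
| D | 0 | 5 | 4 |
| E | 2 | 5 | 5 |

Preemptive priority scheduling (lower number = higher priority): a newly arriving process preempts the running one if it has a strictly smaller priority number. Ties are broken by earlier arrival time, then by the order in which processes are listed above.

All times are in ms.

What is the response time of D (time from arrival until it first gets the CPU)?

Gantt: | A 0-6 | B 6-7 | C 7-17 | B 17-18 | D 18-23 | E 23-28 |
Completion: A=6  B=18  C=17  D=23  E=28
Turnaround (C−A): A=6  B=16  C=10  D=23  E=26
Response(D) = first start − arrival = 18 − 0 = 18

18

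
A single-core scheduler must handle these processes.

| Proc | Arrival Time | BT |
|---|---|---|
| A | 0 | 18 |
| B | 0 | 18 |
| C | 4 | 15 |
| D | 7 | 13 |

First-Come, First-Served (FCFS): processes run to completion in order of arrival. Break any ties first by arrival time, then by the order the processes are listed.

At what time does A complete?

18

Timeline: | A 0-18 | B 18-36 | C 36-51 | D 51-64 |
Completion: A=18  B=36  C=51  D=64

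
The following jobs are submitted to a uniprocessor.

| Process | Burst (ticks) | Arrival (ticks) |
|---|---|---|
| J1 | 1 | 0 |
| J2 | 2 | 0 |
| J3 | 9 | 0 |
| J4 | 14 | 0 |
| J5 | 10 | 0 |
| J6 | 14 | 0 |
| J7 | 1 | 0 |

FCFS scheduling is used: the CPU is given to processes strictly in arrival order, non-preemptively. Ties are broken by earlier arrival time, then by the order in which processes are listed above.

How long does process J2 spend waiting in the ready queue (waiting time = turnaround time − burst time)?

1

Timeline: | J1 0-1 | J2 1-3 | J3 3-12 | J4 12-26 | J5 26-36 | J6 36-50 | J7 50-51 |
Completion: J1=1  J2=3  J3=12  J4=26  J5=36  J6=50  J7=51
Waiting(J2) = turnaround − burst = 3 − 2 = 1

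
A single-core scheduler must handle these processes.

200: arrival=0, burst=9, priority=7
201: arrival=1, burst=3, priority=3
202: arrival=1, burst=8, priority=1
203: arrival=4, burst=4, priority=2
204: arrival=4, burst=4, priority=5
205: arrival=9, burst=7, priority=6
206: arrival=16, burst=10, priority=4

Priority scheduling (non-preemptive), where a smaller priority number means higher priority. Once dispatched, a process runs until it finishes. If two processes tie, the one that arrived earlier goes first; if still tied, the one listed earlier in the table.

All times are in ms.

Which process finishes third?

203

Gantt: | 200 0-9 | 202 9-17 | 203 17-21 | 201 21-24 | 206 24-34 | 204 34-38 | 205 38-45 |
Completion: 200=9  201=24  202=17  203=21  204=38  205=45  206=34
Turnaround (C−A): 200=9  201=23  202=16  203=17  204=34  205=36  206=18
Finish order: 200 → 202 → 203 → 201 → 206 → 204 → 205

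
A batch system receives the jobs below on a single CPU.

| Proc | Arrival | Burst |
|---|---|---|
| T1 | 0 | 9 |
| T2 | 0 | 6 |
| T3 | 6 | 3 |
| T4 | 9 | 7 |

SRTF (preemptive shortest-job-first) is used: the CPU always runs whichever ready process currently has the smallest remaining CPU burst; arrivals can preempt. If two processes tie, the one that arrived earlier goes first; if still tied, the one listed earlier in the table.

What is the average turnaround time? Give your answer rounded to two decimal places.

Timeline: | T2 0-6 | T3 6-9 | T4 9-16 | T1 16-25 |
Completion: T1=25  T2=6  T3=9  T4=16
Turnaround (C−A): T1=25  T2=6  T3=3  T4=7
Turnaround times: T1=25, T2=6, T3=3, T4=7
Average turnaround = (25+6+3+7) / 4 = 41/4 = 10.25

10.25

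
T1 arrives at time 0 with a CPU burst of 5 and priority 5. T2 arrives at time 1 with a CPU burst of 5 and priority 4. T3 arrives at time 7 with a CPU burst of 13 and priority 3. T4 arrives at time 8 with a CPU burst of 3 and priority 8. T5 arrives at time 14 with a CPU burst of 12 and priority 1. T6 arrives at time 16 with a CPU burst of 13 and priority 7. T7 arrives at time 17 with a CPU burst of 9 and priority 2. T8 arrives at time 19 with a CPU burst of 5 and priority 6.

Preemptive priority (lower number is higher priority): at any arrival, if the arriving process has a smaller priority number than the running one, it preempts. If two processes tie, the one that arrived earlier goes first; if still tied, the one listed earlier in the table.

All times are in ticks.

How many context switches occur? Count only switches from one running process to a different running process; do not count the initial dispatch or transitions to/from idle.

10

Gantt: | T1 0-1 | T2 1-6 | T1 6-7 | T3 7-14 | T5 14-26 | T7 26-35 | T3 35-41 | T1 41-44 | T8 44-49 | T6 49-62 | T4 62-65 |
Completion: T1=44  T2=6  T3=41  T4=65  T5=26  T6=62  T7=35  T8=49
Turnaround (C−A): T1=44  T2=5  T3=34  T4=57  T5=12  T6=46  T7=18  T8=30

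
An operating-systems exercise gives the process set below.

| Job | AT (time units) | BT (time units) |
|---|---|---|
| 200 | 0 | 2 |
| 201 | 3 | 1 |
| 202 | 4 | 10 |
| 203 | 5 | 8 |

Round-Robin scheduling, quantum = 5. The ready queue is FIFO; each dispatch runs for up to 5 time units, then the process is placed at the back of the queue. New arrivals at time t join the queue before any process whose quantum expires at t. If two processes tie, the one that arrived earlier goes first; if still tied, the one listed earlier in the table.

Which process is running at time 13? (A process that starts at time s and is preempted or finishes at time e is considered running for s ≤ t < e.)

203

Gantt: | 200 0-2 | idle 2-3 | 201 3-4 | 202 4-9 | 203 9-14 | 202 14-19 | 203 19-22 |
Completion: 200=2  201=4  202=19  203=22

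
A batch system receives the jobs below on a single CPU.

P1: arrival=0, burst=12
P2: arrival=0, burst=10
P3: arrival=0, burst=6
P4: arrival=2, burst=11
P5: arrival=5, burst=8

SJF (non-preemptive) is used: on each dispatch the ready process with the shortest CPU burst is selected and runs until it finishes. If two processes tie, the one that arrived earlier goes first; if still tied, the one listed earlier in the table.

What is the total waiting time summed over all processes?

72

Schedule: | P3 0-6 | P5 6-14 | P2 14-24 | P4 24-35 | P1 35-47 |
Completion: P1=47  P2=24  P3=6  P4=35  P5=14
Waiting = turnaround − burst: P1=35, P2=14, P3=0, P4=22, P5=1
Total waiting = 35 + 14 + 0 + 22 + 1 = 72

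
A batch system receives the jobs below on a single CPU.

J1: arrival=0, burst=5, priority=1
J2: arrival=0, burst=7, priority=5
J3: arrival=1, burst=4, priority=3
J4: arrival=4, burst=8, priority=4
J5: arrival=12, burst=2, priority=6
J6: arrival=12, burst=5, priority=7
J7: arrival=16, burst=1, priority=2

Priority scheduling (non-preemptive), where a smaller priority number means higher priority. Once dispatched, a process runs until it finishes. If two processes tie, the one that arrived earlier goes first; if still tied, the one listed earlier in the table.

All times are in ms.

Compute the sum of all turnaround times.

Timeline: | J1 0-5 | J3 5-9 | J4 9-17 | J7 17-18 | J2 18-25 | J5 25-27 | J6 27-32 |
Completion: J1=5  J2=25  J3=9  J4=17  J5=27  J6=32  J7=18
Turnaround = completion − arrival: J1=5, J2=25, J3=8, J4=13, J5=15, J6=20, J7=2
Total turnaround = 5 + 25 + 8 + 13 + 15 + 20 + 2 = 88

88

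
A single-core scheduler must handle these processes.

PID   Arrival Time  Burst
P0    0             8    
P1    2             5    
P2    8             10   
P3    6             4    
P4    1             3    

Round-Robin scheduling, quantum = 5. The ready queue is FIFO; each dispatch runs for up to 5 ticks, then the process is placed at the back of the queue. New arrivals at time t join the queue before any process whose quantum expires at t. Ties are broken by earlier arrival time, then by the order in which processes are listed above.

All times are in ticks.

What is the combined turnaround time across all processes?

Timeline: | P0 0-5 | P4 5-8 | P1 8-13 | P0 13-16 | P3 16-20 | P2 20-30 |
Completion: P0=16  P1=13  P2=30  P3=20  P4=8
Turnaround (C−A): P0=16  P1=11  P2=22  P3=14  P4=7
Turnaround = completion − arrival: P0=16, P1=11, P2=22, P3=14, P4=7
Total turnaround = 16 + 11 + 22 + 14 + 7 = 70

70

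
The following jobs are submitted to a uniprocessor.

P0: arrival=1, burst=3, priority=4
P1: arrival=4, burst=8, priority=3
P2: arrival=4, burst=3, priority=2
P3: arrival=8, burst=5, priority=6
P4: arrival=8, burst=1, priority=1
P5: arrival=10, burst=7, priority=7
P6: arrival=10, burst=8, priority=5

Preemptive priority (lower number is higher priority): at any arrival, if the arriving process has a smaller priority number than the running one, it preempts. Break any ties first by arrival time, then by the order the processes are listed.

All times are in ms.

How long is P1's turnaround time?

12

Timeline: | idle 0-1 | P0 1-4 | P2 4-7 | P1 7-8 | P4 8-9 | P1 9-16 | P6 16-24 | P3 24-29 | P5 29-36 |
Completion: P0=4  P1=16  P2=7  P3=29  P4=9  P5=36  P6=24
Turnaround(P1) = completion − arrival = 16 − 4 = 12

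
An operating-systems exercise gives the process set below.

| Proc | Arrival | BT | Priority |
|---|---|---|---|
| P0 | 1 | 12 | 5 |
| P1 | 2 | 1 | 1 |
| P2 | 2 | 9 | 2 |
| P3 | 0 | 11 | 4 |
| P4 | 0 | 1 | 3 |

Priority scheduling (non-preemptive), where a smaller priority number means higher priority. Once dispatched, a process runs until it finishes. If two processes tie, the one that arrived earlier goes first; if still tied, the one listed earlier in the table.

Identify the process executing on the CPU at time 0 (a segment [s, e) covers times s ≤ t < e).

Timeline: | P4 0-1 | P3 1-12 | P1 12-13 | P2 13-22 | P0 22-34 |
Completion: P0=34  P1=13  P2=22  P3=12  P4=1

P4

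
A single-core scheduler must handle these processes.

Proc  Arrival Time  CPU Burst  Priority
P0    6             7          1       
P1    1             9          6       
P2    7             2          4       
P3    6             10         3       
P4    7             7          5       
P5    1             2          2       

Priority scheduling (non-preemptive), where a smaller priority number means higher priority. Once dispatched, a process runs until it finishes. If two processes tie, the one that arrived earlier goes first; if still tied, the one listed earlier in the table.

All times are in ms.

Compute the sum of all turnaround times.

Timeline: | idle 0-1 | P5 1-3 | P1 3-12 | P0 12-19 | P3 19-29 | P2 29-31 | P4 31-38 |
Completion: P0=19  P1=12  P2=31  P3=29  P4=38  P5=3
Turnaround (C−A): P0=13  P1=11  P2=24  P3=23  P4=31  P5=2
Turnaround = completion − arrival: P0=13, P1=11, P2=24, P3=23, P4=31, P5=2
Total turnaround = 13 + 11 + 24 + 23 + 31 + 2 = 104

104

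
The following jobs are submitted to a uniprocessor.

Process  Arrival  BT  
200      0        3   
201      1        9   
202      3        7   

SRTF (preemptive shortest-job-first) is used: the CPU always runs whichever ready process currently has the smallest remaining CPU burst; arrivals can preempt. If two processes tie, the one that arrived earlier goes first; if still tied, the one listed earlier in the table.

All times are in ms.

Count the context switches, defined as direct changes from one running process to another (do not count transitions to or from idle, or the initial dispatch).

2

Gantt: | 200 0-3 | 202 3-10 | 201 10-19 |
Completion: 200=3  201=19  202=10
Turnaround (C−A): 200=3  201=18  202=7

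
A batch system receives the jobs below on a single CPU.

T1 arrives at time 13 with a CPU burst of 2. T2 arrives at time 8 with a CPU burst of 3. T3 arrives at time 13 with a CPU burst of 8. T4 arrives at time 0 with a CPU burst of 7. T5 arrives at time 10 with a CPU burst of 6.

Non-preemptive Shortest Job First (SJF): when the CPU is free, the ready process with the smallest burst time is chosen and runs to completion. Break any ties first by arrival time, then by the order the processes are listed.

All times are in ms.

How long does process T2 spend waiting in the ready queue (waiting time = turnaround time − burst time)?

Timeline: | T4 0-7 | idle 7-8 | T2 8-11 | T5 11-17 | T1 17-19 | T3 19-27 |
Completion: T1=19  T2=11  T3=27  T4=7  T5=17
Turnaround (C−A): T1=6  T2=3  T3=14  T4=7  T5=7
Waiting(T2) = turnaround − burst = 3 − 3 = 0

0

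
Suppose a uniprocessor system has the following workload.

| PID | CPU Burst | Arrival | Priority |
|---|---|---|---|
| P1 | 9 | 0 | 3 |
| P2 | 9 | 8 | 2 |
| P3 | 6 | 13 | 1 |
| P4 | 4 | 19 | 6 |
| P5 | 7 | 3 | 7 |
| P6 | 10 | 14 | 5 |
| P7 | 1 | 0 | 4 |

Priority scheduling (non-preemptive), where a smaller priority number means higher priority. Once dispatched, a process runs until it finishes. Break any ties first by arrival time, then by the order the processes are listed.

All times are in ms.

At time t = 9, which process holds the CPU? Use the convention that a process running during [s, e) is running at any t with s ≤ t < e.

P2

Gantt: | P1 0-9 | P2 9-18 | P3 18-24 | P7 24-25 | P6 25-35 | P4 35-39 | P5 39-46 |
Completion: P1=9  P2=18  P3=24  P4=39  P5=46  P6=35  P7=25
Turnaround (C−A): P1=9  P2=10  P3=11  P4=20  P5=43  P6=21  P7=25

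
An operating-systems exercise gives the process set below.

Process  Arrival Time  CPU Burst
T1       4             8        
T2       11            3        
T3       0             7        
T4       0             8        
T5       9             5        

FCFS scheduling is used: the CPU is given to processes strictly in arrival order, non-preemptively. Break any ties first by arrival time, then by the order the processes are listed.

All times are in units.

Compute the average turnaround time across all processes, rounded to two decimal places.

Schedule: | T3 0-7 | T4 7-15 | T1 15-23 | T5 23-28 | T2 28-31 |
Completion: T1=23  T2=31  T3=7  T4=15  T5=28
Turnaround times: T1=19, T2=20, T3=7, T4=15, T5=19
Average turnaround = (19+20+7+15+19) / 5 = 80/5 = 16.00

16.00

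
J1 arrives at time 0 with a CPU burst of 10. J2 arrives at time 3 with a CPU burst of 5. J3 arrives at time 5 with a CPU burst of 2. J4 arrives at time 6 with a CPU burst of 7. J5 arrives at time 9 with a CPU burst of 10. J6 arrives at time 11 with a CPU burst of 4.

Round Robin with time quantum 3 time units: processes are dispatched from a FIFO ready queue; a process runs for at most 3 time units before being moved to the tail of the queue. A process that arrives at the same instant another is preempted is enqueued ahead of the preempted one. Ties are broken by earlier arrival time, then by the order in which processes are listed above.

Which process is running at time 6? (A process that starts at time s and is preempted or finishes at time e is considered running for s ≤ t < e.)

Schedule: | J1 0-3 | J2 3-6 | J1 6-9 | J3 9-11 | J4 11-14 | J2 14-16 | J5 16-19 | J1 19-22 | J6 22-25 | J4 25-28 | J5 28-31 | J1 31-32 | J6 32-33 | J4 33-34 | J5 34-38 |
Completion: J1=32  J2=16  J3=11  J4=34  J5=38  J6=33
Turnaround (C−A): J1=32  J2=13  J3=6  J4=28  J5=29  J6=22

J1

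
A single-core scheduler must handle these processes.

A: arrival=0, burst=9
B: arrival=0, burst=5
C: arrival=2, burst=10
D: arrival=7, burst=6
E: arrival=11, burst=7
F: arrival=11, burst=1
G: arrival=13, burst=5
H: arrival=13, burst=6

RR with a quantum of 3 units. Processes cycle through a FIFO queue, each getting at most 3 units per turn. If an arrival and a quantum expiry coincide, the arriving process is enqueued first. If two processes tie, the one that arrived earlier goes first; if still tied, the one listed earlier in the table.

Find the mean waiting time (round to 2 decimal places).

22.88

Timeline: | A 0-3 | B 3-6 | C 6-9 | A 9-12 | B 12-14 | D 14-17 | C 17-20 | E 20-23 | F 23-24 | A 24-27 | G 27-30 | H 30-33 | D 33-36 | C 36-39 | E 39-42 | G 42-44 | H 44-47 | C 47-48 | E 48-49 |
Completion: A=27  B=14  C=48  D=36  E=49  F=24  G=44  H=47
Turnaround (C−A): A=27  B=14  C=46  D=29  E=38  F=13  G=31  H=34
Waiting times: A=18, B=9, C=36, D=23, E=31, F=12, G=26, H=28
Average waiting = (18+9+36+23+31+12+26+28) / 8 = 183/8 = 22.88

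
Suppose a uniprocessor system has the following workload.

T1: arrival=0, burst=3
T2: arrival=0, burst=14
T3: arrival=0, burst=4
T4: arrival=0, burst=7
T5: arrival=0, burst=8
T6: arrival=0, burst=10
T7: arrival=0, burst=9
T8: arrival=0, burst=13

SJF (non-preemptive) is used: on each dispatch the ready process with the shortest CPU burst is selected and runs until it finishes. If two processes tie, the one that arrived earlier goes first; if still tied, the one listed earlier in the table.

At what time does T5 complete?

22

Timeline: | T1 0-3 | T3 3-7 | T4 7-14 | T5 14-22 | T7 22-31 | T6 31-41 | T8 41-54 | T2 54-68 |
Completion: T1=3  T2=68  T3=7  T4=14  T5=22  T6=41  T7=31  T8=54
Turnaround (C−A): T1=3  T2=68  T3=7  T4=14  T5=22  T6=41  T7=31  T8=54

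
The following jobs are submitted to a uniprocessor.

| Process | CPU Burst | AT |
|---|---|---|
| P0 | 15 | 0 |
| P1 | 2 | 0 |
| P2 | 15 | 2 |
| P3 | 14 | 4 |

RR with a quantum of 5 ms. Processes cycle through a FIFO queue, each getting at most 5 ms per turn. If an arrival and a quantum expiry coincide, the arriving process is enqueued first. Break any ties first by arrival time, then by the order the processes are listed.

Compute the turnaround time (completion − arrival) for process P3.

42

Gantt: | P0 0-5 | P1 5-7 | P2 7-12 | P3 12-17 | P0 17-22 | P2 22-27 | P3 27-32 | P0 32-37 | P2 37-42 | P3 42-46 |
Completion: P0=37  P1=7  P2=42  P3=46
Turnaround (C−A): P0=37  P1=7  P2=40  P3=42
Turnaround(P3) = completion − arrival = 46 − 4 = 42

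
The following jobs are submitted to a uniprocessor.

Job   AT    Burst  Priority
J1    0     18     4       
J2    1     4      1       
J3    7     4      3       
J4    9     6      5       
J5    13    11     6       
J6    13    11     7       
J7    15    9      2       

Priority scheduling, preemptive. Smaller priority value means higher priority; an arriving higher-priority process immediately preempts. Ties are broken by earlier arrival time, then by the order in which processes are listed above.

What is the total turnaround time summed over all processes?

173

Gantt: | J1 0-1 | J2 1-5 | J1 5-7 | J3 7-11 | J1 11-15 | J7 15-24 | J1 24-35 | J4 35-41 | J5 41-52 | J6 52-63 |
Completion: J1=35  J2=5  J3=11  J4=41  J5=52  J6=63  J7=24
Turnaround = completion − arrival: J1=35, J2=4, J3=4, J4=32, J5=39, J6=50, J7=9
Total turnaround = 35 + 4 + 4 + 32 + 39 + 50 + 9 = 173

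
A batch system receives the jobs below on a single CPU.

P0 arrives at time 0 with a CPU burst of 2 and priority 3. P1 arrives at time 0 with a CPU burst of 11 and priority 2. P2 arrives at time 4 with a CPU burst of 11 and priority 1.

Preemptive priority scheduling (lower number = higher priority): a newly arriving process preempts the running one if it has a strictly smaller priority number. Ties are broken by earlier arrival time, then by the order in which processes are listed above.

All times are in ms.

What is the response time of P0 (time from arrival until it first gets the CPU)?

22

Timeline: | P1 0-4 | P2 4-15 | P1 15-22 | P0 22-24 |
Completion: P0=24  P1=22  P2=15
Response(P0) = first start − arrival = 22 − 0 = 22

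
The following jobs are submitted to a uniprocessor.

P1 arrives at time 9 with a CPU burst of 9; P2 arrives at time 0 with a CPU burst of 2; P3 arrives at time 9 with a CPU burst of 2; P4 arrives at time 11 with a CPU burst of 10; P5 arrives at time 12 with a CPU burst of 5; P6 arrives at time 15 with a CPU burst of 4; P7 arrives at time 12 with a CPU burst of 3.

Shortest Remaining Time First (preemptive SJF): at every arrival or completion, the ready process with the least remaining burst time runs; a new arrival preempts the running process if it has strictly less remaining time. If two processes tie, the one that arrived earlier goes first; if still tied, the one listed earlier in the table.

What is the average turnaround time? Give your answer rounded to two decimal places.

Timeline: | P2 0-2 | idle 2-9 | P3 9-11 | P1 11-12 | P7 12-15 | P6 15-19 | P5 19-24 | P1 24-32 | P4 32-42 |
Completion: P1=32  P2=2  P3=11  P4=42  P5=24  P6=19  P7=15
Turnaround (C−A): P1=23  P2=2  P3=2  P4=31  P5=12  P6=4  P7=3
Turnaround times: P1=23, P2=2, P3=2, P4=31, P5=12, P6=4, P7=3
Average turnaround = (23+2+2+31+12+4+3) / 7 = 77/7 = 11.00

11.00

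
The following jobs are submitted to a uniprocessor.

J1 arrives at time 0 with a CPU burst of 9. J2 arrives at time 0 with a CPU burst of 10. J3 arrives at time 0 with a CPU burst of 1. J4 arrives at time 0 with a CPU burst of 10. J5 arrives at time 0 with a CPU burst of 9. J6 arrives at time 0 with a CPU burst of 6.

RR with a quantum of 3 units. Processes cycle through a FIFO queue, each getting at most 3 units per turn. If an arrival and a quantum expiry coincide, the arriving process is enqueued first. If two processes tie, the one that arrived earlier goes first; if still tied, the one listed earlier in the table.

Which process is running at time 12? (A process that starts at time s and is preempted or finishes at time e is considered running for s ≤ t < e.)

J5

Timeline: | J1 0-3 | J2 3-6 | J3 6-7 | J4 7-10 | J5 10-13 | J6 13-16 | J1 16-19 | J2 19-22 | J4 22-25 | J5 25-28 | J6 28-31 | J1 31-34 | J2 34-37 | J4 37-40 | J5 40-43 | J2 43-44 | J4 44-45 |
Completion: J1=34  J2=44  J3=7  J4=45  J5=43  J6=31
Turnaround (C−A): J1=34  J2=44  J3=7  J4=45  J5=43  J6=31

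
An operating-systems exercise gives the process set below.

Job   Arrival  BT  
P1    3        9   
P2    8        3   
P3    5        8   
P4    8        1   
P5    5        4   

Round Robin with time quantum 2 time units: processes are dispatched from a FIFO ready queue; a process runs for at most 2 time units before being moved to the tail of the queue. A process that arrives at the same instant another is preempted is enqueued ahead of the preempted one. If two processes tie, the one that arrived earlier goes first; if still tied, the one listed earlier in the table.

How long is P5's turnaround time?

13

Timeline: | idle 0-3 | P1 3-5 | P3 5-7 | P5 7-9 | P1 9-11 | P3 11-13 | P2 13-15 | P4 15-16 | P5 16-18 | P1 18-20 | P3 20-22 | P2 22-23 | P1 23-25 | P3 25-27 | P1 27-28 |
Completion: P1=28  P2=23  P3=27  P4=16  P5=18
Turnaround(P5) = completion − arrival = 18 − 5 = 13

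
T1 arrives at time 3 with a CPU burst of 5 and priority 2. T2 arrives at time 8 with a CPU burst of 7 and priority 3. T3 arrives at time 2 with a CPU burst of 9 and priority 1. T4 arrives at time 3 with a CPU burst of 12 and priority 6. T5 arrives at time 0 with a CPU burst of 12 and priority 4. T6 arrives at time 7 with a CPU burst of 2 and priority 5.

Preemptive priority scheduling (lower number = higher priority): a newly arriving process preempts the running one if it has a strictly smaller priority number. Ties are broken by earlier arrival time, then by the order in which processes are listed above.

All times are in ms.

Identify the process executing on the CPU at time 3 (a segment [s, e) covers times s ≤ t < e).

T3

Timeline: | T5 0-2 | T3 2-11 | T1 11-16 | T2 16-23 | T5 23-33 | T6 33-35 | T4 35-47 |
Completion: T1=16  T2=23  T3=11  T4=47  T5=33  T6=35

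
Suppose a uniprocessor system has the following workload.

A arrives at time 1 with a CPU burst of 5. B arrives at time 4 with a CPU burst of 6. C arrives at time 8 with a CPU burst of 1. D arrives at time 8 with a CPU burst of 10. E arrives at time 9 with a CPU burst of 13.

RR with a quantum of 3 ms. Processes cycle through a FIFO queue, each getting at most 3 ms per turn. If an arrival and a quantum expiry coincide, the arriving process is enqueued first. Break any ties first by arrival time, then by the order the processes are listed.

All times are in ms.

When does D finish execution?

Timeline: | idle 0-1 | A 1-4 | B 4-7 | A 7-9 | B 9-12 | C 12-13 | D 13-16 | E 16-19 | D 19-22 | E 22-25 | D 25-28 | E 28-31 | D 31-32 | E 32-36 |
Completion: A=9  B=12  C=13  D=32  E=36

32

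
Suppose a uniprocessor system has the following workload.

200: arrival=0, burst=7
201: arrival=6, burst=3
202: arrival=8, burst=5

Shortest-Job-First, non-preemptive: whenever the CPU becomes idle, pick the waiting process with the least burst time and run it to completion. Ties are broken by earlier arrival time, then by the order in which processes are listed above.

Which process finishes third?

Schedule: | 200 0-7 | 201 7-10 | 202 10-15 |
Completion: 200=7  201=10  202=15
Turnaround (C−A): 200=7  201=4  202=7
Finish order: 200 → 201 → 202

202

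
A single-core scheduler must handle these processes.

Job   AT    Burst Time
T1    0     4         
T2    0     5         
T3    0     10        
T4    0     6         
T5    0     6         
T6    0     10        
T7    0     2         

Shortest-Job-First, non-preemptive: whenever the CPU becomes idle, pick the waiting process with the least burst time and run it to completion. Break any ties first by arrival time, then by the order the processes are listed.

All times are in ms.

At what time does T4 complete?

Gantt: | T7 0-2 | T1 2-6 | T2 6-11 | T4 11-17 | T5 17-23 | T3 23-33 | T6 33-43 |
Completion: T1=6  T2=11  T3=33  T4=17  T5=23  T6=43  T7=2
Turnaround (C−A): T1=6  T2=11  T3=33  T4=17  T5=23  T6=43  T7=2

17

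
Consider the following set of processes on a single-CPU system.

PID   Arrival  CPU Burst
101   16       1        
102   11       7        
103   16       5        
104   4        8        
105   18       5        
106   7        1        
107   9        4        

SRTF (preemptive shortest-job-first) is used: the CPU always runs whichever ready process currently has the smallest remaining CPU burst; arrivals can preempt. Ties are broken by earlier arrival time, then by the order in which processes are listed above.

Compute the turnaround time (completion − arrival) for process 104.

9

Schedule: | idle 0-4 | 104 4-7 | 106 7-8 | 104 8-13 | 107 13-17 | 101 17-18 | 103 18-23 | 105 23-28 | 102 28-35 |
Completion: 101=18  102=35  103=23  104=13  105=28  106=8  107=17
Turnaround (C−A): 101=2  102=24  103=7  104=9  105=10  106=1  107=8
Turnaround(104) = completion − arrival = 13 − 4 = 9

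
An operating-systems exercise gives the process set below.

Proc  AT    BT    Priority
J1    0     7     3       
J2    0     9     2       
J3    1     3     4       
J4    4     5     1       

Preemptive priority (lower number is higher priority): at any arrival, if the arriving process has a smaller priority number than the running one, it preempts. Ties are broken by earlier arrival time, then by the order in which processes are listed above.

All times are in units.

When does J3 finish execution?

Gantt: | J2 0-4 | J4 4-9 | J2 9-14 | J1 14-21 | J3 21-24 |
Completion: J1=21  J2=14  J3=24  J4=9
Turnaround (C−A): J1=21  J2=14  J3=23  J4=5

24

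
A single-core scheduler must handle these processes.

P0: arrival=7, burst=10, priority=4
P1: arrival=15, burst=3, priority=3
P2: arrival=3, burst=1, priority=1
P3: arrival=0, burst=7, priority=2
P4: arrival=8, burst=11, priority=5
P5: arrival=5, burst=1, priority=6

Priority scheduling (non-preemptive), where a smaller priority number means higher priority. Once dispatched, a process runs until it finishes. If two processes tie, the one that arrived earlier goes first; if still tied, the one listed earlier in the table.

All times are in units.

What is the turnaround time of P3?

Gantt: | P3 0-7 | P2 7-8 | P0 8-18 | P1 18-21 | P4 21-32 | P5 32-33 |
Completion: P0=18  P1=21  P2=8  P3=7  P4=32  P5=33
Turnaround(P3) = completion − arrival = 7 − 0 = 7

7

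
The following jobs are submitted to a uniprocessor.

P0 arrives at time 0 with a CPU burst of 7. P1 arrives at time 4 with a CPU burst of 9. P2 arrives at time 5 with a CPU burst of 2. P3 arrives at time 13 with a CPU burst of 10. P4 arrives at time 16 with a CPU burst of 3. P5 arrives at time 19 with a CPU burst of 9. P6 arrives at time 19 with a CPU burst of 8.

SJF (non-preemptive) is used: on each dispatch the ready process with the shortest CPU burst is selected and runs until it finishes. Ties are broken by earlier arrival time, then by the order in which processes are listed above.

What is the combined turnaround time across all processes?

Timeline: | P0 0-7 | P2 7-9 | P1 9-18 | P4 18-21 | P6 21-29 | P5 29-38 | P3 38-48 |
Completion: P0=7  P1=18  P2=9  P3=48  P4=21  P5=38  P6=29
Turnaround (C−A): P0=7  P1=14  P2=4  P3=35  P4=5  P5=19  P6=10
Turnaround = completion − arrival: P0=7, P1=14, P2=4, P3=35, P4=5, P5=19, P6=10
Total turnaround = 7 + 14 + 4 + 35 + 5 + 19 + 10 = 94

94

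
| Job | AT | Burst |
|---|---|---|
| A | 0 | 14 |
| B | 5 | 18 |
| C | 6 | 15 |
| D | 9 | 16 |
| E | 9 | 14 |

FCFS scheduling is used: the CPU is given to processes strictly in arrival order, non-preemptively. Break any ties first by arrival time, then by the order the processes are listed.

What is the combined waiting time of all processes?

Gantt: | A 0-14 | B 14-32 | C 32-47 | D 47-63 | E 63-77 |
Completion: A=14  B=32  C=47  D=63  E=77
Waiting = turnaround − burst: A=0, B=9, C=26, D=38, E=54
Total waiting = 0 + 9 + 26 + 38 + 54 = 127

127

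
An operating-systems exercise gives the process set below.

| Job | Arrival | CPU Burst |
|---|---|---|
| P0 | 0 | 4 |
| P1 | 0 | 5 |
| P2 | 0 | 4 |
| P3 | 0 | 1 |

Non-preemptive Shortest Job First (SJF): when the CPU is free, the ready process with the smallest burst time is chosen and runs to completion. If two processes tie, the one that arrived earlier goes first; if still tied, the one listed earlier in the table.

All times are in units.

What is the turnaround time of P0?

Gantt: | P3 0-1 | P0 1-5 | P2 5-9 | P1 9-14 |
Completion: P0=5  P1=14  P2=9  P3=1
Turnaround(P0) = completion − arrival = 5 − 0 = 5

5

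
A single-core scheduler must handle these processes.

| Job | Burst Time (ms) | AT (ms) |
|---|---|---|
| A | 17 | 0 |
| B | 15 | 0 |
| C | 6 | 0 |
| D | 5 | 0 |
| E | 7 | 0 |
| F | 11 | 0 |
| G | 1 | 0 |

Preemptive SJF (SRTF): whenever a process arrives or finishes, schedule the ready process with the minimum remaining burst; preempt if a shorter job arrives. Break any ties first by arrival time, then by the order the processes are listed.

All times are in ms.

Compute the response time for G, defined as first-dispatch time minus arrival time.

0

Gantt: | G 0-1 | D 1-6 | C 6-12 | E 12-19 | F 19-30 | B 30-45 | A 45-62 |
Completion: A=62  B=45  C=12  D=6  E=19  F=30  G=1
Turnaround (C−A): A=62  B=45  C=12  D=6  E=19  F=30  G=1
Response(G) = first start − arrival = 0 − 0 = 0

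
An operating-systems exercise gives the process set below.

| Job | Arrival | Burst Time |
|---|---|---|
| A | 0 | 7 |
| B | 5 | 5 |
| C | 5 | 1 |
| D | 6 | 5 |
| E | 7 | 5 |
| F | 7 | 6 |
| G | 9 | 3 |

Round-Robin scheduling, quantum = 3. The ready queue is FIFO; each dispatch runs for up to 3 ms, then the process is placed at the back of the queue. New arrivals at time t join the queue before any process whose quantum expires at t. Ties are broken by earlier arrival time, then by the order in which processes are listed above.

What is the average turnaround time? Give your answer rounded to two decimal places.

17.29

Timeline: | A 0-6 | B 6-9 | C 9-10 | D 10-13 | A 13-14 | E 14-17 | F 17-20 | G 20-23 | B 23-25 | D 25-27 | E 27-29 | F 29-32 |
Completion: A=14  B=25  C=10  D=27  E=29  F=32  G=23
Turnaround (C−A): A=14  B=20  C=5  D=21  E=22  F=25  G=14
Turnaround times: A=14, B=20, C=5, D=21, E=22, F=25, G=14
Average turnaround = (14+20+5+21+22+25+14) / 7 = 121/7 = 17.29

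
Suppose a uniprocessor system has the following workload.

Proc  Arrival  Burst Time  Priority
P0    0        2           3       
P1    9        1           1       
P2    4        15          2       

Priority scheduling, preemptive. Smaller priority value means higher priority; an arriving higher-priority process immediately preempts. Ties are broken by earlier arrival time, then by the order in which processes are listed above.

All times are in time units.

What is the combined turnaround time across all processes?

Gantt: | P0 0-2 | idle 2-4 | P2 4-9 | P1 9-10 | P2 10-20 |
Completion: P0=2  P1=10  P2=20
Turnaround = completion − arrival: P0=2, P1=1, P2=16
Total turnaround = 2 + 1 + 16 = 19

19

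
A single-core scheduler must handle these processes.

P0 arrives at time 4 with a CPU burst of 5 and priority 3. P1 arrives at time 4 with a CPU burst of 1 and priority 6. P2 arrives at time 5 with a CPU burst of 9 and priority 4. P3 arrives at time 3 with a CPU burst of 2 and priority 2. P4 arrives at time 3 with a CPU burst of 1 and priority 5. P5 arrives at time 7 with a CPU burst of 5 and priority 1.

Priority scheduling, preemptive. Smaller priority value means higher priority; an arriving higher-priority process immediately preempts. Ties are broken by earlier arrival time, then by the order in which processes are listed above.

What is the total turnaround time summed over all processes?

81

Gantt: | idle 0-3 | P3 3-5 | P0 5-7 | P5 7-12 | P0 12-15 | P2 15-24 | P4 24-25 | P1 25-26 |
Completion: P0=15  P1=26  P2=24  P3=5  P4=25  P5=12
Turnaround = completion − arrival: P0=11, P1=22, P2=19, P3=2, P4=22, P5=5
Total turnaround = 11 + 22 + 19 + 2 + 22 + 5 = 81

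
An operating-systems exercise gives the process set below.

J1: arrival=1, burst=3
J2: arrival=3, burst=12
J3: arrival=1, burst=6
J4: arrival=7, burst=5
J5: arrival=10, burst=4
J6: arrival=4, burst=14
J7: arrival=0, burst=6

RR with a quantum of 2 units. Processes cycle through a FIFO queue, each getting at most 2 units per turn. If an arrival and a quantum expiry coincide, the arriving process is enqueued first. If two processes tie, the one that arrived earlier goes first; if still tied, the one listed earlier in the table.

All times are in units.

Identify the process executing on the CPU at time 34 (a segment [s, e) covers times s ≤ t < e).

Timeline: | J7 0-2 | J1 2-4 | J3 4-6 | J7 6-8 | J2 8-10 | J6 10-12 | J1 12-13 | J3 13-15 | J4 15-17 | J7 17-19 | J5 19-21 | J2 21-23 | J6 23-25 | J3 25-27 | J4 27-29 | J5 29-31 | J2 31-33 | J6 33-35 | J4 35-36 | J2 36-38 | J6 38-40 | J2 40-42 | J6 42-44 | J2 44-46 | J6 46-50 |
Completion: J1=13  J2=46  J3=27  J4=36  J5=31  J6=50  J7=19
Turnaround (C−A): J1=12  J2=43  J3=26  J4=29  J5=21  J6=46  J7=19

J6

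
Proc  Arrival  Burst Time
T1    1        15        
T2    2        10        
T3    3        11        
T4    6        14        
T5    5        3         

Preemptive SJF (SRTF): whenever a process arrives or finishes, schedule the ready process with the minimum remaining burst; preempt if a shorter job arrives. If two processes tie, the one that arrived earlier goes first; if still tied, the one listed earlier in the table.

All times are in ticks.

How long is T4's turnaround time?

Schedule: | idle 0-1 | T1 1-2 | T2 2-5 | T5 5-8 | T2 8-15 | T3 15-26 | T1 26-40 | T4 40-54 |
Completion: T1=40  T2=15  T3=26  T4=54  T5=8
Turnaround(T4) = completion − arrival = 54 − 6 = 48

48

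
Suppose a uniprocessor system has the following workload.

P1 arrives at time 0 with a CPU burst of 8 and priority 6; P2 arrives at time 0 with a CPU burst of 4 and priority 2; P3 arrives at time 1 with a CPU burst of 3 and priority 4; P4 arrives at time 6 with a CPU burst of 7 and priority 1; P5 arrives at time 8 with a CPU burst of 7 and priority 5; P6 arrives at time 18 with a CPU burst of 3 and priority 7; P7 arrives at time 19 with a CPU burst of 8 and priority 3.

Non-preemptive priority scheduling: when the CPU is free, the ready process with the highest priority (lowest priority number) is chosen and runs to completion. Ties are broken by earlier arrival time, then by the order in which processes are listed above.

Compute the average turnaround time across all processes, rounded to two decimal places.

Gantt: | P2 0-4 | P3 4-7 | P4 7-14 | P5 14-21 | P7 21-29 | P1 29-37 | P6 37-40 |
Completion: P1=37  P2=4  P3=7  P4=14  P5=21  P6=40  P7=29
Turnaround times: P1=37, P2=4, P3=6, P4=8, P5=13, P6=22, P7=10
Average turnaround = (37+4+6+8+13+22+10) / 7 = 100/7 = 14.29

14.29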